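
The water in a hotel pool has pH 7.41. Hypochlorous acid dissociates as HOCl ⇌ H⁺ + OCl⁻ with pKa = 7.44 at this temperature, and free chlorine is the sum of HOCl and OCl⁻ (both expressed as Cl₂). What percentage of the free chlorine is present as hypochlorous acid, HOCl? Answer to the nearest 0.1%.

[OCl⁻]/[HOCl] = 10^(pH − pKa) = 10^(7.41 − 7.44) = 10^-0.03 = 0.9333.
Fraction as HOCl = 1 / (1 + 0.9333) = 0.5173.

51.7%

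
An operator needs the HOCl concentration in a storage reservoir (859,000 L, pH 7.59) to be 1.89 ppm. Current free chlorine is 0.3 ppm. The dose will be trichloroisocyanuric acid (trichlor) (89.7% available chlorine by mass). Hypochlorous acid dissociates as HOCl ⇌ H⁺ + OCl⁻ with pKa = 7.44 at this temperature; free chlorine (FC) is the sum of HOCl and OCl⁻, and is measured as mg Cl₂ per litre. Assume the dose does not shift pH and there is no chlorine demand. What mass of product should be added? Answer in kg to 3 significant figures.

4.08 kg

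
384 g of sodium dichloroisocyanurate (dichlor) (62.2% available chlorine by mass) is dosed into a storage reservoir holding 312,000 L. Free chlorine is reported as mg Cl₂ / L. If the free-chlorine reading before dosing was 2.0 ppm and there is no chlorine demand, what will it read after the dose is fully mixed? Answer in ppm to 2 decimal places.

2.77 ppm

Available chlorine delivered: 384 g × 0.622 = 238.8 g as Cl₂.
Concentration rise: 238.8 g / 312,000 L = 0.7655 mg/L = 0.77 ppm.
Final FC: 2.0 + 0.77 = 2.77 ppm.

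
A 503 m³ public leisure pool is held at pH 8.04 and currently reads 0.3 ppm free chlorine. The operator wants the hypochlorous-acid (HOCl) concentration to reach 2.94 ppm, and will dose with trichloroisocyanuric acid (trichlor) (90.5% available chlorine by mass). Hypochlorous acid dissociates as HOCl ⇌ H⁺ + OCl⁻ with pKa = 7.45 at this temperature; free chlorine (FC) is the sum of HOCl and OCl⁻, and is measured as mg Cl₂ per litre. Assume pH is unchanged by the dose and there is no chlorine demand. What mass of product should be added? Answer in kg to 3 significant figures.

Volume: 503 m³ = 503,000 L.
[OCl⁻]/[HOCl] = 10^(pH − pKa) = 10^(8.04 − 7.45) = 3.89; fraction as HOCl = 1/(1 + 3.89) = 0.2045.
Free chlorine required for 2.94 ppm HOCl: 2.94 / 0.2045 = 14.38 ppm.
FC to add: 14.38 − 0.3 = 14.08 mg/L as Cl₂.
Cl₂ equivalent: 14.08 mg/L × 503,000 L = 7081 g.
Product at 90.5% available Cl: 7081 / 0.905 = 7825 g.

7.82 kg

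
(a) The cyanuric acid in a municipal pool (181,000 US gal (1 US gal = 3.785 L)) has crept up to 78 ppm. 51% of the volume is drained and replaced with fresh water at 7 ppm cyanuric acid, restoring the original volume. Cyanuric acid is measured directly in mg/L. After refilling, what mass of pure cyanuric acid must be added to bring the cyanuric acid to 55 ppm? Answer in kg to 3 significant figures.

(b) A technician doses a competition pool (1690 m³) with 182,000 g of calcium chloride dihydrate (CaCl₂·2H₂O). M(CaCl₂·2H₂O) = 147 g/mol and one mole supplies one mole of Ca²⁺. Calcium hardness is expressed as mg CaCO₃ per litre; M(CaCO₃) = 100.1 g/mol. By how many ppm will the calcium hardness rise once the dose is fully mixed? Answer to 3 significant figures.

(a) 9.05 kg; (b) 73.3 ppm

(a) Volume: 181,000 US gal × 3.785 L/gal = 685,085 L.
(a) After draining 51% and refilling: 78 × 0.49 + 7 × 0.51 = 41.79 ppm.
(a) Deficit to target: 55 − 41.79 = 13.21 mg/L.
(a) Mass: 13.21 mg/L × 685,085 L = 9050 g cyanuric acid.

(b) Volume: 1690 m³ = 1,690,000 L.
(b) Moles of Ca²⁺: 182,000 g ÷ 147 g/mol = 1238 mol.
(b) As CaCO₃: 1238 mol × 100.1 g/mol = 123,900 g.
(b) Rise: 123,900 g / 1,690,000 L × 1000 = 73.33 mg/L.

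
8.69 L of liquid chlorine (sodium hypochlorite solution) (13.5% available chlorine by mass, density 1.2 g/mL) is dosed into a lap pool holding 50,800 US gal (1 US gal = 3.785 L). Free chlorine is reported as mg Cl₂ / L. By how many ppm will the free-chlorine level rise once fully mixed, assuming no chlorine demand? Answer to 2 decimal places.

Volume: 50,800 US gal × 3.785 L/gal = 192,278 L.
Mass of solution: 8.69 L × 1000 mL/L × 1.2 g/mL = 10,430 g.
Available chlorine delivered: 10,430 g × 0.135 = 1408 g as Cl₂.
Concentration rise: 1408 g / 192,278 L = 7.322 mg/L = 7.32 ppm.

7.32 ppm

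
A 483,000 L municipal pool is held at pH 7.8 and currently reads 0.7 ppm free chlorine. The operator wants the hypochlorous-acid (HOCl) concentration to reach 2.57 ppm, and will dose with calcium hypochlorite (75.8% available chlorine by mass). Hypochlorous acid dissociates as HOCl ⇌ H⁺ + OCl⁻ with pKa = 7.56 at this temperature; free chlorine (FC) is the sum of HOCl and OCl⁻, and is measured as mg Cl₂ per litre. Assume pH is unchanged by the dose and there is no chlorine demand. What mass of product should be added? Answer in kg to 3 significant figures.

[OCl⁻]/[HOCl] = 10^(pH − pKa) = 10^(7.8 − 7.56) = 1.738; fraction as HOCl = 1/(1 + 1.738) = 0.3653.
Free chlorine required for 2.57 ppm HOCl: 2.57 / 0.3653 = 7.036 ppm.
FC to add: 7.036 − 0.7 = 6.336 mg/L as Cl₂.
Cl₂ equivalent: 6.336 mg/L × 483,000 L = 3060 g.
Product at 75.8% available Cl: 3060 / 0.758 = 4037 g.

4.04 kg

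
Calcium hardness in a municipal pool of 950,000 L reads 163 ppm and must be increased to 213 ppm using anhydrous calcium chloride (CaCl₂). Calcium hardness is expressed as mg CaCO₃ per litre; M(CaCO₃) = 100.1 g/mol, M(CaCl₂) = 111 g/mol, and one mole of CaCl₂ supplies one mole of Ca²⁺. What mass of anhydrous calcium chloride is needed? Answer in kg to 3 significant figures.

52.7 kg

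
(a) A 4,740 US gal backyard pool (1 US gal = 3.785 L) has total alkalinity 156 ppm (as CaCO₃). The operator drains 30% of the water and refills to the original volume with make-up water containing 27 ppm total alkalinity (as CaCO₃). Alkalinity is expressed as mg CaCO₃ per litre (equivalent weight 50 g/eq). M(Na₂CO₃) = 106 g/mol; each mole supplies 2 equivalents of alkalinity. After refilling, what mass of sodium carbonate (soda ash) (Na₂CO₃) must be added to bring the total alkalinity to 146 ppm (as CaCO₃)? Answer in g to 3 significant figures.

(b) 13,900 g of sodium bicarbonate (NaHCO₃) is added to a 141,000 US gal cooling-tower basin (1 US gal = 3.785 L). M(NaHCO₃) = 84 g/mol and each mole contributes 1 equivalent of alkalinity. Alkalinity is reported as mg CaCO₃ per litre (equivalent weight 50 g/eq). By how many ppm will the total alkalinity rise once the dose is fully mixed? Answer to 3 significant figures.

(a) Volume: 4,740 US gal × 3.785 L/gal = 17,941 L.
(a) After draining 30% and refilling: 156 × 0.70 + 27 × 0.30 = 117.3 ppm.
(a) Deficit to target: 146 − 117.3 = 28.7 mg/L.
(a) As CaCO₃: 28.7 mg/L × 17,941 L = 514.9 g; ÷ 50 g/eq ÷ 2 = 5.149 mol Na₂CO₃.
(a) Mass: 5.149 × 106 = 545.8 g.

(b) Volume: 141,000 US gal × 3.785 L/gal = 533,685 L.
(b) Moles of NaHCO₃: 13,900 g ÷ 84 g/mol = 165.5 mol → 165.5 eq of alkalinity.
(b) As CaCO₃: 165.5 eq × 50 g/eq = 8274 g.
(b) Rise: 8274 g / 533,685 L × 1000 = 15.5 mg/L.

(a) 546 g; (b) 15.5 ppm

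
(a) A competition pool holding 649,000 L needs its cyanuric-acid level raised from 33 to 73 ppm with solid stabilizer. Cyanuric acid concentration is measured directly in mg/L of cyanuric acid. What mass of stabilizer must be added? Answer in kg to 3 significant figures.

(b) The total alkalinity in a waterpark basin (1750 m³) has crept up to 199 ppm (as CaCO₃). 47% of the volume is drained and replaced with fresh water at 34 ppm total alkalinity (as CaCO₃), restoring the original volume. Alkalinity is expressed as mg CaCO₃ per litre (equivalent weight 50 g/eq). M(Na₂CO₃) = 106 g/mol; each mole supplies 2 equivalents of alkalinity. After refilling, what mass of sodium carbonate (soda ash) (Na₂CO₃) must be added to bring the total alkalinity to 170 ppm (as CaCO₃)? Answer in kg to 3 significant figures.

(a) 26.0 kg; (b) 90.1 kg

(a) CYA to add: (73 − 33) = 40 mg/L × 649,000 L = 25,960 g cyanuric acid.

(b) Volume: 1750 m³ = 1,750,000 L.
(b) After draining 47% and refilling: 199 × 0.53 + 34 × 0.47 = 121.45 ppm.
(b) Deficit to target: 170 − 121.45 = 48.55 mg/L.
(b) As CaCO₃: 48.55 mg/L × 1,750,000 L = 84,960 g; ÷ 50 g/eq ÷ 2 = 849.6 mol Na₂CO₃.
(b) Mass: 849.6 × 106 = 90,060 g.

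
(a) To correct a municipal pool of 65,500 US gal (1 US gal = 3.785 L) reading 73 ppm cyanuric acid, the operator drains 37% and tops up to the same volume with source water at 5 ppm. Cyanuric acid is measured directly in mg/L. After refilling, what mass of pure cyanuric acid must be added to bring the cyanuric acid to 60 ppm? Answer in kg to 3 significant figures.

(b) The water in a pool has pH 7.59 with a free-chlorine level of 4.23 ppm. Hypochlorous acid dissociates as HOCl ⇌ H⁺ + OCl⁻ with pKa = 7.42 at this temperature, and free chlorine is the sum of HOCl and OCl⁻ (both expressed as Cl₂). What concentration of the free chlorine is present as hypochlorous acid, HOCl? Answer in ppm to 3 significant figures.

(a) 3.01 kg; (b) 1.71 ppm

(a) Volume: 65,500 US gal × 3.785 L/gal = 247,918 L.
(a) After draining 37% and refilling: 73 × 0.63 + 5 × 0.37 = 47.84 ppm.
(a) Deficit to target: 60 − 47.84 = 12.16 mg/L.
(a) Mass: 12.16 mg/L × 247,918 L = 3015 g cyanuric acid.

(b) [OCl⁻]/[HOCl] = 10^(pH − pKa) = 10^(7.59 − 7.42) = 10^0.17 = 1.479.
(b) Fraction as HOCl = 1 / (1 + 1.479) = 0.4034.
(b) HOCl = 0.4034 × 4.23 ppm = 1.706 ppm.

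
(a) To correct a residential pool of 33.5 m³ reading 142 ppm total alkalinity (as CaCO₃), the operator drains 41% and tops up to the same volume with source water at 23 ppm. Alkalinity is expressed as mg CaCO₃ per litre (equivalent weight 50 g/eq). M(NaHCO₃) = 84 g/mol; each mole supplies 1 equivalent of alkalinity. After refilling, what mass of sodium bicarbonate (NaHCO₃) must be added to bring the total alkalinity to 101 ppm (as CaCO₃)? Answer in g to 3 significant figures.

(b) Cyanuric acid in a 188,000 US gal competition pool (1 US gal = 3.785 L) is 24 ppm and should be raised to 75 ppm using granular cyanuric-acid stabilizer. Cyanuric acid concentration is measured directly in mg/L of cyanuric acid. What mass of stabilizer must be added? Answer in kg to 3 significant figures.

(a) 438 g; (b) 36.3 kg

(a) Volume: 33.5 m³ = 33,500 L.
(a) After draining 41% and refilling: 142 × 0.59 + 23 × 0.41 = 93.21 ppm.
(a) Deficit to target: 101 − 93.21 = 7.79 mg/L.
(a) As CaCO₃: 7.79 mg/L × 33,500 L = 261 g; ÷ 50 g/eq ÷ 1 = 5.219 mol NaHCO₃.
(a) Mass: 5.219 × 84 = 438.4 g.

(b) Volume: 188,000 US gal × 3.785 L/gal = 711,580 L.
(b) CYA to add: (75 − 24) = 51 mg/L × 711,580 L = 36,290 g cyanuric acid.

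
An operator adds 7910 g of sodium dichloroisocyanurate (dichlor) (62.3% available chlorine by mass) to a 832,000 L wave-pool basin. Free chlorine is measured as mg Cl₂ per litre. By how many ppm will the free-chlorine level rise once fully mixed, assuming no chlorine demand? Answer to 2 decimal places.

5.92 ppm

Available chlorine delivered: 7910 g × 0.623 = 4928 g as Cl₂.
Concentration rise: 4928 g / 832,000 L = 5.923 mg/L = 5.92 ppm.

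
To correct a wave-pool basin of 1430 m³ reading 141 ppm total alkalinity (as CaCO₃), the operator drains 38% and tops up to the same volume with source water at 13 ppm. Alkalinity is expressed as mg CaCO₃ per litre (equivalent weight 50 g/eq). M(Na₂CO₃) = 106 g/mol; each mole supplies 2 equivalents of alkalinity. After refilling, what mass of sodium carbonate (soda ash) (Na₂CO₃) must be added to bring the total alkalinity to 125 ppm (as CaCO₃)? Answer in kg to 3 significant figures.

Volume: 1430 m³ = 1,430,000 L.
After draining 38% and refilling: 141 × 0.62 + 13 × 0.38 = 92.36 ppm.
Deficit to target: 125 − 92.36 = 32.64 mg/L.
As CaCO₃: 32.64 mg/L × 1,430,000 L = 46,680 g; ÷ 50 g/eq ÷ 2 = 466.8 mol Na₂CO₃.
Mass: 466.8 × 106 = 49,480 g.

49.5 kg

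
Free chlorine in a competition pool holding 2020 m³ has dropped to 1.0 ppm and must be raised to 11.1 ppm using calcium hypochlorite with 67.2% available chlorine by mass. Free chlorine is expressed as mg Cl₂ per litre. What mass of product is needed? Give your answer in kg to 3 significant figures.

30.4 kg

Volume: 2020 m³ = 2,020,000 L.
Chlorine deficit: 11.1 − 1.0 = 10.1 ppm = 10.1 mg/L as Cl₂.
Cl₂ equivalent needed: 10.1 mg/L × 2,020,000 L = 20,400,000 mg = 20,400 g.
Product at 67.2% available chlorine: 20,400 / 0.672 = 30,360 g.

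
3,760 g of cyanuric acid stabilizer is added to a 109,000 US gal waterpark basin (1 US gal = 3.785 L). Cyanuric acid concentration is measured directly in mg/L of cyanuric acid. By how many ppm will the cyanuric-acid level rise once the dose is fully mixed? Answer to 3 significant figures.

9.11 ppm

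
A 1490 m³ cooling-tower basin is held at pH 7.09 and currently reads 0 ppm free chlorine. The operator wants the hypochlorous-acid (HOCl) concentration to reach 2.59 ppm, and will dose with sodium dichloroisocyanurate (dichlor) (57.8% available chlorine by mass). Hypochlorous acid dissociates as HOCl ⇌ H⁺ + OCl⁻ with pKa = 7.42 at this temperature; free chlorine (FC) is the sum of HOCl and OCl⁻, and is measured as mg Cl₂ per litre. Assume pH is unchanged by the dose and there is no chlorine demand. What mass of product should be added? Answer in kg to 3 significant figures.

9.80 kg

Volume: 1490 m³ = 1,490,000 L.
[OCl⁻]/[HOCl] = 10^(pH − pKa) = 10^(7.09 − 7.42) = 0.4677; fraction as HOCl = 1/(1 + 0.4677) = 0.6813.
Free chlorine required for 2.59 ppm HOCl: 2.59 / 0.6813 = 3.801 ppm.
FC to add: 3.801 − 0 = 3.801 mg/L as Cl₂.
Cl₂ equivalent: 3.801 mg/L × 1,490,000 L = 5664 g.
Product at 57.8% available Cl: 5664 / 0.578 = 9800 g.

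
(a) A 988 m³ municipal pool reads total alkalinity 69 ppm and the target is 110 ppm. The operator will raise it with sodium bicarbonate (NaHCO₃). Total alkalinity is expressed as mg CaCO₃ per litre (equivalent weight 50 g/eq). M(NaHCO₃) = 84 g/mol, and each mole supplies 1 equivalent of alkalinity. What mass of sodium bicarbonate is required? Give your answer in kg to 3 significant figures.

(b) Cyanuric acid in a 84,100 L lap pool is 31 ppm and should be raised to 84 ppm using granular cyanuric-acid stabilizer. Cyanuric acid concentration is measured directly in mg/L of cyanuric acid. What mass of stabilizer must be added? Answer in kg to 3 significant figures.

(a) 68.1 kg; (b) 4.46 kg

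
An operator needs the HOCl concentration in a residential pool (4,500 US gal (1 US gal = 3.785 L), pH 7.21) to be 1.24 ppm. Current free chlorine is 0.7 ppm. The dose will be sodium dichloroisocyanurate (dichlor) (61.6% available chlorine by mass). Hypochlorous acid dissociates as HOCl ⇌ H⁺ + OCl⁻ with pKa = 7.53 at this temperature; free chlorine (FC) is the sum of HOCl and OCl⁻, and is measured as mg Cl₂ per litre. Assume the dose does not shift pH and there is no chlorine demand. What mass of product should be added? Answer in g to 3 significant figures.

31.3 g

Volume: 4,500 US gal × 3.785 L/gal = 17,032 L.
[OCl⁻]/[HOCl] = 10^(pH − pKa) = 10^(7.21 − 7.53) = 0.4786; fraction as HOCl = 1/(1 + 0.4786) = 0.6763.
Free chlorine required for 1.24 ppm HOCl: 1.24 / 0.6763 = 1.834 ppm.
FC to add: 1.834 − 0.7 = 1.134 mg/L as Cl₂.
Cl₂ equivalent: 1.134 mg/L × 17,032 L = 19.31 g.
Product at 61.6% available Cl: 19.31 / 0.616 = 31.34 g.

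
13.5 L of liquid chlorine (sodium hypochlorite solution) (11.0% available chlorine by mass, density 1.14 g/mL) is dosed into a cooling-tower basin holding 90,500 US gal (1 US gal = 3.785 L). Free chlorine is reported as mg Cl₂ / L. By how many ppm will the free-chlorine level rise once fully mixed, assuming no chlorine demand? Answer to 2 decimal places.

Volume: 90,500 US gal × 3.785 L/gal = 342,542 L.
Mass of solution: 13.5 L × 1000 mL/L × 1.14 g/mL = 15,390 g.
Available chlorine delivered: 15,390 g × 0.11 = 1693 g as Cl₂.
Concentration rise: 1693 g / 342,542 L = 4.942 mg/L = 4.94 ppm.

4.94 ppm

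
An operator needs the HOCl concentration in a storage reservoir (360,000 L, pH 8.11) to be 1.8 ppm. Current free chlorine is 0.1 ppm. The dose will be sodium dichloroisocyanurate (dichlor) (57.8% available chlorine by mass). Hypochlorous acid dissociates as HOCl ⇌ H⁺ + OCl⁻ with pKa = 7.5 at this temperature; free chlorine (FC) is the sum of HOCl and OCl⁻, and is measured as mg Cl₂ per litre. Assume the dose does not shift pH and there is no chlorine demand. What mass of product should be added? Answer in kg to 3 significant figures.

[OCl⁻]/[HOCl] = 10^(pH − pKa) = 10^(8.11 − 7.5) = 4.074; fraction as HOCl = 1/(1 + 4.074) = 0.1971.
Free chlorine required for 1.8 ppm HOCl: 1.8 / 0.1971 = 9.133 ppm.
FC to add: 9.133 − 0.1 = 9.033 mg/L as Cl₂.
Cl₂ equivalent: 9.033 mg/L × 360,000 L = 3252 g.
Product at 57.8% available Cl: 3252 / 0.578 = 5626 g.

5.63 kg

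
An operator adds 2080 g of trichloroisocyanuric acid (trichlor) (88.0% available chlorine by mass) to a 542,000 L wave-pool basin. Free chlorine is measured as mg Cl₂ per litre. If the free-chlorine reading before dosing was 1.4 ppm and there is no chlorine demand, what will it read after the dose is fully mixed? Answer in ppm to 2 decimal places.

4.78 ppm

Available chlorine delivered: 2080 g × 0.88 = 1830 g as Cl₂.
Concentration rise: 1830 g / 542,000 L = 3.377 mg/L = 3.38 ppm.
Final FC: 1.4 + 3.38 = 4.78 ppm.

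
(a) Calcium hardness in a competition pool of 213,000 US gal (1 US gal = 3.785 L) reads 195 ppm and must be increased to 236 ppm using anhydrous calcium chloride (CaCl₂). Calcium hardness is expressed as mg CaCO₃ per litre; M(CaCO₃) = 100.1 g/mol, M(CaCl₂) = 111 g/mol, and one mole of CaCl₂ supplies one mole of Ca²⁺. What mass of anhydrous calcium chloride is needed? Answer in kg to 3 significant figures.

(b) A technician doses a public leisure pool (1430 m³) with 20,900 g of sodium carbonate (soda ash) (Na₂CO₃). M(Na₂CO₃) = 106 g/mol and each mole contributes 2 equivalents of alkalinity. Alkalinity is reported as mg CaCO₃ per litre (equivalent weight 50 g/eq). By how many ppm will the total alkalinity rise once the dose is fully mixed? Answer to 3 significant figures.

(a) 36.7 kg; (b) 13.8 ppm

(a) Volume: 213,000 US gal × 3.785 L/gal = 806,205 L.
(a) Hardness to add: (236 − 195) = 41 mg/L as CaCO₃ × 806,205 L = 33,050 g as CaCO₃.
(a) Moles of Ca²⁺ (1 mol Ca²⁺ ≡ 1 mol CaCO₃): 33,050 / 100.1 g/mol = 330.2 mol.
(a) Mass of CaCl₂: 330.2 × 111 = 36,650 g.

(b) Volume: 1430 m³ = 1,430,000 L.
(b) Moles of Na₂CO₃: 20,900 g ÷ 106 g/mol = 197.2 mol → 394.3 eq of alkalinity.
(b) As CaCO₃: 394.3 eq × 50 g/eq = 19,720 g.
(b) Rise: 19,720 g / 1,430,000 L × 1000 = 13.79 mg/L.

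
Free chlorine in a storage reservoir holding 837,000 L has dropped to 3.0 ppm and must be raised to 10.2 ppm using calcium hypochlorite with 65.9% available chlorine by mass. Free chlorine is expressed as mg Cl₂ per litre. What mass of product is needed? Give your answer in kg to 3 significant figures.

9.14 kg

Chlorine deficit: 10.2 − 3.0 = 7.2 ppm = 7.2 mg/L as Cl₂.
Cl₂ equivalent needed: 7.2 mg/L × 837,000 L = 6,026,000 mg = 6026 g.
Product at 65.9% available chlorine: 6026 / 0.659 = 9145 g.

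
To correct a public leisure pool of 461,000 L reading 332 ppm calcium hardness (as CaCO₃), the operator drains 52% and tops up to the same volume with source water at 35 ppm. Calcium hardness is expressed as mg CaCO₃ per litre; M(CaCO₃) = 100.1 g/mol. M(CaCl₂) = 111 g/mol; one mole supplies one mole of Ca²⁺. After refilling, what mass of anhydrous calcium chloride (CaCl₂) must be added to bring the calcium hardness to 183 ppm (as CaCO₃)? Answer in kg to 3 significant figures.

After draining 52% and refilling: 332 × 0.48 + 35 × 0.52 = 177.56 ppm.
Deficit to target: 183 − 177.56 = 5.44 mg/L.
As CaCO₃: 5.44 mg/L × 461,000 L = 2508 g; ÷ 100.1 = 25.05 mol Ca²⁺.
Mass: 25.05 × 111 = 2781 g.

2.78 kg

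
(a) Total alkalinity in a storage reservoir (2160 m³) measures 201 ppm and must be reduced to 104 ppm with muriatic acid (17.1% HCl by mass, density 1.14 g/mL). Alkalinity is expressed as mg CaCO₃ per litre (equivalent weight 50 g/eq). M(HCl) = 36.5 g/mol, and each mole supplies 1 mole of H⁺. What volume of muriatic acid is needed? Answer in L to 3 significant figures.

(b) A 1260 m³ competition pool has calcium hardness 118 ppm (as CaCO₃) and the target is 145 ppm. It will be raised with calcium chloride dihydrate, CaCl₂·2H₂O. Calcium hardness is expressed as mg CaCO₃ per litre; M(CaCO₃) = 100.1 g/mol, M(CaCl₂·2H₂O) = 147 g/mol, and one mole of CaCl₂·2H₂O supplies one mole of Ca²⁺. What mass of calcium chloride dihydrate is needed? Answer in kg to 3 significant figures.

(a) Volume: 2160 m³ = 2,160,000 L.
(a) Alkalinity to neutralize: (201 − 104) = 97 mg/L as CaCO₃ × 2,160,000 L = 209,500 g as CaCO₃.
(a) Equivalents of H⁺ required: 209,500 ÷ 50 g/eq = 4190 eq = 4190 mol HCl.
(a) Mass of HCl: 4190 × 36.5 = 152,900 g.
(a) Mass of 17.1% solution: 152,900 / 0.171 = 894,400 g.
(a) Volume: 894,400 g ÷ 1.14 g/mL = 784,600 mL.

(b) Volume: 1260 m³ = 1,260,000 L.
(b) Hardness to add: (145 − 118) = 27 mg/L as CaCO₃ × 1,260,000 L = 34,020 g as CaCO₃.
(b) Moles of Ca²⁺ (1 mol Ca²⁺ ≡ 1 mol CaCO₃): 34,020 / 100.1 g/mol = 339.9 mol.
(b) Mass of CaCl₂·2H₂O: 339.9 × 147 = 49,960 g.

(a) 785 L; (b) 50.0 kg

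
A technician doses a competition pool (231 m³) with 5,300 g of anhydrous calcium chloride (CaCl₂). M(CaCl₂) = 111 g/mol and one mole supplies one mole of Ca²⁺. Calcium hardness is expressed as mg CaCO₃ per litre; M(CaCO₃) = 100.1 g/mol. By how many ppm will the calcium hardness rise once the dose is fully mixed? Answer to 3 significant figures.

Volume: 231 m³ = 231,000 L.
Moles of Ca²⁺: 5,300 g ÷ 111 g/mol = 47.75 mol.
As CaCO₃: 47.75 mol × 100.1 g/mol = 4780 g.
Rise: 4780 g / 231,000 L × 1000 = 20.69 mg/L.

20.7 ppm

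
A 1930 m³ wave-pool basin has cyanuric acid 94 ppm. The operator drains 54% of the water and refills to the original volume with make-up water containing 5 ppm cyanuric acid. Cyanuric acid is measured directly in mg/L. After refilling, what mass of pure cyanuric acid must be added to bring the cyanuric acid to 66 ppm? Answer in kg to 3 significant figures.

Volume: 1930 m³ = 1,930,000 L.
After draining 54% and refilling: 94 × 0.46 + 5 × 0.54 = 45.94 ppm.
Deficit to target: 66 − 45.94 = 20.06 mg/L.
Mass: 20.06 mg/L × 1,930,000 L = 38,720 g cyanuric acid.

38.7 kg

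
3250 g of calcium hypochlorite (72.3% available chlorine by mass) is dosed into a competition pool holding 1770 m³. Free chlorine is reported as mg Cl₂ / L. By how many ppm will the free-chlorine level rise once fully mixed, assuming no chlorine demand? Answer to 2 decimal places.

1.33 ppm

Volume: 1770 m³ = 1,770,000 L.
Available chlorine delivered: 3250 g × 0.723 = 2350 g as Cl₂.
Concentration rise: 2350 g / 1,770,000 L = 1.328 mg/L = 1.33 ppm.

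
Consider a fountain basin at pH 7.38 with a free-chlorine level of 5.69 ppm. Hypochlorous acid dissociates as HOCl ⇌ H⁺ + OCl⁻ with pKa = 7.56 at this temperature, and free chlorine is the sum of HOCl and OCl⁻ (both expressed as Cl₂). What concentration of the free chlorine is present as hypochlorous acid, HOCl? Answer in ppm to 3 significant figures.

[OCl⁻]/[HOCl] = 10^(pH − pKa) = 10^(7.38 − 7.56) = 10^-0.18 = 0.6607.
Fraction as HOCl = 1 / (1 + 0.6607) = 0.6022.
HOCl = 0.6022 × 5.69 ppm = 3.426 ppm.

3.43 ppm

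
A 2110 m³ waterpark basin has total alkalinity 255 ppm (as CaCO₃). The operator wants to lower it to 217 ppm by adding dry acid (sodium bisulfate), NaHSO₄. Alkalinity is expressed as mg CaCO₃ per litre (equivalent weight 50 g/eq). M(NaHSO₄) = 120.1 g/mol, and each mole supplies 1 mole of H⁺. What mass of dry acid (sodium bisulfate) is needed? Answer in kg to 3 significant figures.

Volume: 2110 m³ = 2,110,000 L.
Alkalinity to neutralize: (255 − 217) = 38 mg/L as CaCO₃ × 2,110,000 L = 80,180 g as CaCO₃.
Equivalents of H⁺ required: 80,180 ÷ 50 g/eq = 1604 eq = 1604 mol NaHSO₄.
Mass of NaHSO₄: 1604 × 120.1 = 192,600 g.

193 kg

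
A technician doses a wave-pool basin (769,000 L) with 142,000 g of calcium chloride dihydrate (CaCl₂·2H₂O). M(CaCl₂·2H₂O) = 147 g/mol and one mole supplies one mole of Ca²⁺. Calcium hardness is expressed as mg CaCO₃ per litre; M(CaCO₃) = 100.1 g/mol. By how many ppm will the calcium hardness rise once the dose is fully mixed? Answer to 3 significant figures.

Moles of Ca²⁺: 142,000 g ÷ 147 g/mol = 966 mol.
As CaCO₃: 966 mol × 100.1 g/mol = 96,700 g.
Rise: 96,700 g / 769,000 L × 1000 = 125.7 mg/L.

126 ppm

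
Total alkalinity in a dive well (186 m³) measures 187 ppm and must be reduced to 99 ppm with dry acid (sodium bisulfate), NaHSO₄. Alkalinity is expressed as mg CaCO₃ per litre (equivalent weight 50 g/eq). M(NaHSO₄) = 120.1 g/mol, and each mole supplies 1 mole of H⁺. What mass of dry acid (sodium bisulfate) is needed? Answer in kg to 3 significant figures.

39.3 kg

Volume: 186 m³ = 186,000 L.
Alkalinity to neutralize: (187 − 99) = 88 mg/L as CaCO₃ × 186,000 L = 16,370 g as CaCO₃.
Equivalents of H⁺ required: 16,370 ÷ 50 g/eq = 327.4 eq = 327.4 mol NaHSO₄.
Mass of NaHSO₄: 327.4 × 120.1 = 39,320 g.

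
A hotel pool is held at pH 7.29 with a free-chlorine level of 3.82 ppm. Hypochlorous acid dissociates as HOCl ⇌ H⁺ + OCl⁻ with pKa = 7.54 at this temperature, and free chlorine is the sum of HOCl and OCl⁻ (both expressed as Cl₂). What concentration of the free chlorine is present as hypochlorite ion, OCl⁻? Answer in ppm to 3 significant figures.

1.37 ppm

[OCl⁻]/[HOCl] = 10^(pH − pKa) = 10^(7.29 − 7.54) = 10^-0.25 = 0.5623.
Fraction as HOCl = 1 / (1 + 0.5623) = 0.6401.
OCl⁻ = (1 − 0.6401) × 3.82 ppm = 1.375 ppm.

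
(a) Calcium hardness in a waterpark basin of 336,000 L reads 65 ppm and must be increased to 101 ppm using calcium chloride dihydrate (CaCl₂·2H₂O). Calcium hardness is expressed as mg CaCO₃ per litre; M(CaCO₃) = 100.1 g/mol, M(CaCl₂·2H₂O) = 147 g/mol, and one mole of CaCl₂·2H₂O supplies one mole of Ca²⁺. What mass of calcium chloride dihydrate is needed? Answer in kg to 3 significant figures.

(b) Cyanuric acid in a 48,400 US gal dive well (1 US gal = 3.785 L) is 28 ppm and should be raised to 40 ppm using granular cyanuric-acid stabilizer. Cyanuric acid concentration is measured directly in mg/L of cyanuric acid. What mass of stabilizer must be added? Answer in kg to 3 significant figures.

(a) 17.8 kg; (b) 2.20 kg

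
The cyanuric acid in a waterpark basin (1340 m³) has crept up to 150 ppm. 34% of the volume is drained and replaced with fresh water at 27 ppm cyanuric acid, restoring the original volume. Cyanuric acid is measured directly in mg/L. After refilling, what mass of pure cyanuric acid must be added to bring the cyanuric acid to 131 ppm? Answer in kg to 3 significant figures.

Volume: 1340 m³ = 1,340,000 L.
After draining 34% and refilling: 150 × 0.66 + 27 × 0.34 = 108.18 ppm.
Deficit to target: 131 − 108.18 = 22.82 mg/L.
Mass: 22.82 mg/L × 1,340,000 L = 30,580 g cyanuric acid.

30.6 kg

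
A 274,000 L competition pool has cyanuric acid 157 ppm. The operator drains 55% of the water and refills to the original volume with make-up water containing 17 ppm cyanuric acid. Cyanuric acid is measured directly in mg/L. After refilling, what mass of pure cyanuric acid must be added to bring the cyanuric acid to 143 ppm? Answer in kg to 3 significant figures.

After draining 55% and refilling: 157 × 0.45 + 17 × 0.55 = 80 ppm.
Deficit to target: 143 − 80 = 63 mg/L.
Mass: 63 mg/L × 274,000 L = 17,260 g cyanuric acid.

17.3 kg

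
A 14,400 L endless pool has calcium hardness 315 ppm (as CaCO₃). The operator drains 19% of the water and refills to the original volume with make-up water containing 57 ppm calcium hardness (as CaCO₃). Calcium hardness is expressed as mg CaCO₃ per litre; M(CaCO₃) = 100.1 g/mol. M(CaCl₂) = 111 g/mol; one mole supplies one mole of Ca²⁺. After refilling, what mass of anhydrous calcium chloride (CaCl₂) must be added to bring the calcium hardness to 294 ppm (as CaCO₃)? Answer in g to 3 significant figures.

After draining 19% and refilling: 315 × 0.81 + 57 × 0.19 = 265.98 ppm.
Deficit to target: 294 − 265.98 = 28.02 mg/L.
As CaCO₃: 28.02 mg/L × 14,400 L = 403.5 g; ÷ 100.1 = 4.031 mol Ca²⁺.
Mass: 4.031 × 111 = 447.4 g.

447 g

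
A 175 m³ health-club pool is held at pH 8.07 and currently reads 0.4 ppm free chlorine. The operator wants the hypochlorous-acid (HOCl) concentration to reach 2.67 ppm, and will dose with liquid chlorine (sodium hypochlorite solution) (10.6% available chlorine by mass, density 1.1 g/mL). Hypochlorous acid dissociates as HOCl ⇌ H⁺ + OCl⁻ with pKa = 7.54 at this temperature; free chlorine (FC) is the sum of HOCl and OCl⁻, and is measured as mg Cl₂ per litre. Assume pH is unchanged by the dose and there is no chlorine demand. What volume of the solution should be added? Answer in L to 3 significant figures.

Volume: 175 m³ = 175,000 L.
[OCl⁻]/[HOCl] = 10^(pH − pKa) = 10^(8.07 − 7.54) = 3.388; fraction as HOCl = 1/(1 + 3.388) = 0.2279.
Free chlorine required for 2.67 ppm HOCl: 2.67 / 0.2279 = 11.72 ppm.
FC to add: 11.72 − 0.4 = 11.32 mg/L as Cl₂.
Cl₂ equivalent: 11.32 mg/L × 175,000 L = 1980 g.
Product at 10.6% available Cl: 1980 / 0.106 = 18,680 g.
Volume: 18,680 g ÷ 1.1 g/mL = 16,990 mL.

17.0 L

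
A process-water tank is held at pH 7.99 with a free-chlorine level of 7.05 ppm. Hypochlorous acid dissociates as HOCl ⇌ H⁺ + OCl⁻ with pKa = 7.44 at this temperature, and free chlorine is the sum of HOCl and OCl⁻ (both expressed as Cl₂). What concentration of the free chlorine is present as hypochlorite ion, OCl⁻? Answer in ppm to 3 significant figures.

5.50 ppm

[OCl⁻]/[HOCl] = 10^(pH − pKa) = 10^(7.99 − 7.44) = 10^0.55 = 3.548.
Fraction as HOCl = 1 / (1 + 3.548) = 0.2199.
OCl⁻ = (1 − 0.2199) × 7.05 ppm = 5.5 ppm.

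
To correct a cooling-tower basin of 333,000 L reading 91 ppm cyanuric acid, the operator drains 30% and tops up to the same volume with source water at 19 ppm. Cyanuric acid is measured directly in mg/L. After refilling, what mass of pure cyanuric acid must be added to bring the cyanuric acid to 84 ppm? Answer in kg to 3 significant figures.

After draining 30% and refilling: 91 × 0.70 + 19 × 0.30 = 69.4 ppm.
Deficit to target: 84 − 69.4 = 14.6 mg/L.
Mass: 14.6 mg/L × 333,000 L = 4862 g cyanuric acid.

4.86 kg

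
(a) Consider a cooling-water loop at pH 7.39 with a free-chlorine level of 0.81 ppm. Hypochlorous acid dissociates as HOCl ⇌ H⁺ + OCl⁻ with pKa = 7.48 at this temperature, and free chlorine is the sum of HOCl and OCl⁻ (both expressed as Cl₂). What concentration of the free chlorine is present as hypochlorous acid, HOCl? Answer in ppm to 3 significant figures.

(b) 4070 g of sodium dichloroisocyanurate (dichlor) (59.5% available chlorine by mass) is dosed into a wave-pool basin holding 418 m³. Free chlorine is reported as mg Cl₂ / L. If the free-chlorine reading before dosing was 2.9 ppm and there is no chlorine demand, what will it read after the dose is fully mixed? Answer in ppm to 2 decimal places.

(a) [OCl⁻]/[HOCl] = 10^(pH − pKa) = 10^(7.39 − 7.48) = 10^-0.09 = 0.8128.
(a) Fraction as HOCl = 1 / (1 + 0.8128) = 0.5516.
(a) HOCl = 0.5516 × 0.81 ppm = 0.4468 ppm.

(b) Volume: 418 m³ = 418,000 L.
(b) Available chlorine delivered: 4070 g × 0.595 = 2422 g as Cl₂.
(b) Concentration rise: 2422 g / 418,000 L = 5.793 mg/L = 5.79 ppm.
(b) Final FC: 2.9 + 5.79 = 8.69 ppm.

(a) 0.447 ppm; (b) 8.69 ppm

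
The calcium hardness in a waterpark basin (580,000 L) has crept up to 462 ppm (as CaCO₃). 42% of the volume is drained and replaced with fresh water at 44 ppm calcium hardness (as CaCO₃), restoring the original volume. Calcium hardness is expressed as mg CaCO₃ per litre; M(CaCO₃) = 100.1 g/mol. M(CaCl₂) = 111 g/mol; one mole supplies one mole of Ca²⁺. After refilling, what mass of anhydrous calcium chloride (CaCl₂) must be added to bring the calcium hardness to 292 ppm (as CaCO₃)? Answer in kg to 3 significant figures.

After draining 42% and refilling: 462 × 0.58 + 44 × 0.42 = 286.44 ppm.
Deficit to target: 292 − 286.44 = 5.56 mg/L.
As CaCO₃: 5.56 mg/L × 580,000 L = 3225 g; ÷ 100.1 = 32.22 mol Ca²⁺.
Mass: 32.22 × 111 = 3576 g.

3.58 kg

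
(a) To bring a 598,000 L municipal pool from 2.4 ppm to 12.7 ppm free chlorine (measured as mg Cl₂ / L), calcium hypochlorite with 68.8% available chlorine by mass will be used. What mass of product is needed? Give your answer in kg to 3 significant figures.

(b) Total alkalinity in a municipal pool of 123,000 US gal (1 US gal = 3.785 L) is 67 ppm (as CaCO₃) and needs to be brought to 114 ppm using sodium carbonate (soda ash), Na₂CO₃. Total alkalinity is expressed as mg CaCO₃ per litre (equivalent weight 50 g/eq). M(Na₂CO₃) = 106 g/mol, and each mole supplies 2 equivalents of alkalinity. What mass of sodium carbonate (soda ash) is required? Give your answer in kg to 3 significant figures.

(a) Chlorine deficit: 12.7 − 2.4 = 10.3 ppm = 10.3 mg/L as Cl₂.
(a) Cl₂ equivalent needed: 10.3 mg/L × 598,000 L = 6,159,000 mg = 6159 g.
(a) Product at 68.8% available chlorine: 6159 / 0.688 = 8953 g.

(b) Volume: 123,000 US gal × 3.785 L/gal = 465,555 L.
(b) Alkalinity to add: (114 − 67) = 47 mg/L as CaCO₃ × 465,555 L = 21,880 g as CaCO₃.
(b) Equivalents: 21,880 g ÷ 50 g/eq = 437.6 eq.
(b) Each mole of Na₂CO₃ supplies 2 eq, so 437.6 / 2 = 218.8 mol.
(b) Mass: 218.8 mol × 106 g/mol = 23,190 g.

(a) 8.95 kg; (b) 23.2 kg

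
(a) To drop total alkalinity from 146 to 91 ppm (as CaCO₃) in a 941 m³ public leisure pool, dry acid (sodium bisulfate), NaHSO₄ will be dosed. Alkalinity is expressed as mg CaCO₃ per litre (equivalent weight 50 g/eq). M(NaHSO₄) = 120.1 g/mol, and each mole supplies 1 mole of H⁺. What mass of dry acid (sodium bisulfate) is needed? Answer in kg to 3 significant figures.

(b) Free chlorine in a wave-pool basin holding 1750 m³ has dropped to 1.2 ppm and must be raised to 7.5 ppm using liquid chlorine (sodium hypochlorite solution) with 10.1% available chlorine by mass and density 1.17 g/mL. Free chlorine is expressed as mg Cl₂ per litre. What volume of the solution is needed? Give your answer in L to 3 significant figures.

(a) 124 kg; (b) 93.3 L

(a) Volume: 941 m³ = 941,000 L.
(a) Alkalinity to neutralize: (146 − 91) = 55 mg/L as CaCO₃ × 941,000 L = 51,760 g as CaCO₃.
(a) Equivalents of H⁺ required: 51,760 ÷ 50 g/eq = 1035 eq = 1035 mol NaHSO₄.
(a) Mass of NaHSO₄: 1035 × 120.1 = 124,300 g.

(b) Volume: 1750 m³ = 1,750,000 L.
(b) Chlorine deficit: 7.5 − 1.2 = 6.3 ppm = 6.3 mg/L as Cl₂.
(b) Cl₂ equivalent needed: 6.3 mg/L × 1,750,000 L = 11,020,000 mg = 11,020 g.
(b) Product at 10.1% available chlorine: 11,020 / 0.101 = 109,200 g.
(b) Volume at density 1.17 g/mL: 109,200 g ÷ 1.17 g/mL = 93,300 mL.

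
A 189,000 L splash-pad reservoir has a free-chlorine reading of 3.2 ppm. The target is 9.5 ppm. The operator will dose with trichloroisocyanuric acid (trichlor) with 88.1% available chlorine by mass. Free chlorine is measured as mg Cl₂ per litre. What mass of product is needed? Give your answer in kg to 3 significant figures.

1.35 kg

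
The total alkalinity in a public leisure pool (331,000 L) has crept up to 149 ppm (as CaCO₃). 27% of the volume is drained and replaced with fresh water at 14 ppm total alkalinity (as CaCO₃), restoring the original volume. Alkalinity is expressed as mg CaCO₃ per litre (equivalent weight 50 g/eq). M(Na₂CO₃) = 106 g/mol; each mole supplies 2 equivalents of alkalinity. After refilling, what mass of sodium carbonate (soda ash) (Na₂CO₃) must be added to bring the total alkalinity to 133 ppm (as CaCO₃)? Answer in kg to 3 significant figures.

After draining 27% and refilling: 149 × 0.73 + 14 × 0.27 = 112.55 ppm.
Deficit to target: 133 − 112.55 = 20.45 mg/L.
As CaCO₃: 20.45 mg/L × 331,000 L = 6769 g; ÷ 50 g/eq ÷ 2 = 67.69 mol Na₂CO₃.
Mass: 67.69 × 106 = 7175 g.

7.18 kg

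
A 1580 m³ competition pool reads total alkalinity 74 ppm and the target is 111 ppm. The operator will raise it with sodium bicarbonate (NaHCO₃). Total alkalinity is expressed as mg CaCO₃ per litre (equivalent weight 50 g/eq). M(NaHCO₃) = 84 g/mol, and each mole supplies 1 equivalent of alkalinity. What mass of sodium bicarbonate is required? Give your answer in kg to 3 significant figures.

Volume: 1580 m³ = 1,580,000 L.
Alkalinity to add: (111 − 74) = 37 mg/L as CaCO₃ × 1,580,000 L = 58,460 g as CaCO₃.
Equivalents: 58,460 g ÷ 50 g/eq = 1169 eq.
NaHCO₃ supplies 1 eq per mole → 1169 mol.
Mass: 1169 mol × 84 g/mol = 98,210 g.

98.2 kg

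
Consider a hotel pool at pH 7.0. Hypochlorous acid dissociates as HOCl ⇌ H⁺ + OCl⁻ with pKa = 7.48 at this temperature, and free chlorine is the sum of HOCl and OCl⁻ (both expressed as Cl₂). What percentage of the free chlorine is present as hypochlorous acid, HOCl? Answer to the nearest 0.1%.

75.1%

[OCl⁻]/[HOCl] = 10^(pH − pKa) = 10^(7.0 − 7.48) = 10^-0.48 = 0.3311.
Fraction as HOCl = 1 / (1 + 0.3311) = 0.7512.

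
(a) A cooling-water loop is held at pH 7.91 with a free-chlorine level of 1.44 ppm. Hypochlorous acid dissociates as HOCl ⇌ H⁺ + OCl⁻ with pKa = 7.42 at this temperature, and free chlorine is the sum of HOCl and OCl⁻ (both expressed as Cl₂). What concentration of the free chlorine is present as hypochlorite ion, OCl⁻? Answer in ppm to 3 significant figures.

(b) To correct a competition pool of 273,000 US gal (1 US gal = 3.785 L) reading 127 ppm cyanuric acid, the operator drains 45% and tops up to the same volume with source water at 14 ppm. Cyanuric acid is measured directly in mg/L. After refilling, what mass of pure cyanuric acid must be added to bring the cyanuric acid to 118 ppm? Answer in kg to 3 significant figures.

(a) [OCl⁻]/[HOCl] = 10^(pH − pKa) = 10^(7.91 − 7.42) = 10^0.49 = 3.09.
(a) Fraction as HOCl = 1 / (1 + 3.09) = 0.2445.
(a) OCl⁻ = (1 − 0.2445) × 1.44 ppm = 1.088 ppm.

(b) Volume: 273,000 US gal × 3.785 L/gal = 1,033,305 L.
(b) After draining 45% and refilling: 127 × 0.55 + 14 × 0.45 = 76.15 ppm.
(b) Deficit to target: 118 − 76.15 = 41.85 mg/L.
(b) Mass: 41.85 mg/L × 1,033,305 L = 43,240 g cyanuric acid.

(a) 1.09 ppm; (b) 43.2 kg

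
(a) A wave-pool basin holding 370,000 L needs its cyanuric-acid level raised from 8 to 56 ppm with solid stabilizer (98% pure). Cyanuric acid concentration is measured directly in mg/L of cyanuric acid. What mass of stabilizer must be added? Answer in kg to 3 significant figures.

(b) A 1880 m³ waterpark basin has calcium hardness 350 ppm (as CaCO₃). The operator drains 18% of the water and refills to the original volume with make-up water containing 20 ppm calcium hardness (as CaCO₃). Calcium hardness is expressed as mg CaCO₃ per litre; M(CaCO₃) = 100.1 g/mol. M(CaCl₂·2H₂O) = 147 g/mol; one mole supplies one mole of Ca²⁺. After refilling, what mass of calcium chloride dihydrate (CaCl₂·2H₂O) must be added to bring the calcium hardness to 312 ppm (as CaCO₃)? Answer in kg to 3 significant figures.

(a) 18.1 kg; (b) 59.1 kg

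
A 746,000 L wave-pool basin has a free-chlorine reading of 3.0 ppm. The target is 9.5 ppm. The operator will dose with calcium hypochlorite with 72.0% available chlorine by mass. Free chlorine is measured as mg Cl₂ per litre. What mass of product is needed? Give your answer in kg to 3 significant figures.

6.73 kg

Chlorine deficit: 9.5 − 3.0 = 6.5 ppm = 6.5 mg/L as Cl₂.
Cl₂ equivalent needed: 6.5 mg/L × 746,000 L = 4,849,000 mg = 4849 g.
Product at 72.0% available chlorine: 4849 / 0.72 = 6735 g.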